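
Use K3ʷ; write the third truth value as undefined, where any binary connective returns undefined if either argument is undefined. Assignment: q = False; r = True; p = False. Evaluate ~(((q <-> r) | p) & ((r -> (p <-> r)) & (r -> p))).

True

q <-> r = False <-> True = False
(q <-> r) | p = False | False = False
p <-> r = False <-> True = False
r -> (p <-> r) = True -> False = False
r -> p = True -> False = False
(r -> (p <-> r)) & (r -> p) = False & False = False
((q <-> r) | p) & ((r -> (p <-> r)) & (r -> p)) = False & False = False
~(((q <-> r) | p) & ((r -> (p <-> r)) & (r -> p))) = ~False = True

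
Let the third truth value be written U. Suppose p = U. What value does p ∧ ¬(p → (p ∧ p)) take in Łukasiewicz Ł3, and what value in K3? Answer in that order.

False; U

In Łukasiewicz Ł3: p ∧ p = U ∧ U = U
p → (p ∧ p) = U → U = True  [min(1, 1−½+½)]
¬(p → (p ∧ p)) = ¬True = False
p ∧ ¬(p → (p ∧ p)) = U ∧ False = False
In K3: p ∧ p = U ∧ U = U
p → (p ∧ p) = U → U = U  [¬U ∨ U]
¬(p → (p ∧ p)) = ¬U = U
p ∧ ¬(p → (p ∧ p)) = U ∧ U = U
They differ because Łukasiewicz Ł3 and K3 treat U differently under implication.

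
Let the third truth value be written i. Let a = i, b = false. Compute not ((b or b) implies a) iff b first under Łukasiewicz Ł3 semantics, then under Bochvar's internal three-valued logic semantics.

true; i

In Łukasiewicz Ł3: b or b = false or false = false
(b or b) implies a = false implies i = true  [min(1, 1−0+½)]
not ((b or b) implies a) = not true = false
not ((b or b) implies a) iff b = false iff false = true
In Bochvar's internal three-valued logic: b or b = false or false = false
(b or b) implies a = false implies i = i
not ((b or b) implies a) = not i = i
not ((b or b) implies a) iff b = i iff false = i
They differ because Łukasiewicz Ł3 and Bochvar's internal three-valued logic treat i differently under the binary connectives.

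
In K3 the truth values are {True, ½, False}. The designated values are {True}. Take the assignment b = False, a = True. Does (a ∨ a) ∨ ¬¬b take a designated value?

a ∨ a = True ∨ True = True
¬b = ¬False = True
¬¬b = ¬True = False
(a ∨ a) ∨ ¬¬b = True ∨ False = True
True ∈ {True}.

Yes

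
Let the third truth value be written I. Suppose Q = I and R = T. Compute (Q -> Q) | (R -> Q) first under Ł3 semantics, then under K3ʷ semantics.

T; I

In Ł3: Q -> Q = I -> I = T  [min(1, 1−½+½)]
R -> Q = T -> I = I
(Q -> Q) | (R -> Q) = T | I = T
In K3ʷ: Q -> Q = I -> I = I  [any arg is the third value ⇒ result is the third value]
R -> Q = T -> I = I
(Q -> Q) | (R -> Q) = I | I = I
They differ because Ł3 and K3ʷ treat I differently under the binary connectives.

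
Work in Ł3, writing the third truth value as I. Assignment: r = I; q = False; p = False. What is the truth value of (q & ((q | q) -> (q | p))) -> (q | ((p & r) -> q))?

True

q | q = False | False = False
q | p = False | False = False
(q | q) -> (q | p) = False -> False = True
q & ((q | q) -> (q | p)) = False & True = False
p & r = False & I = False
(p & r) -> q = False -> False = True
q | ((p & r) -> q) = False | True = True
(q & ((q | q) -> (q | p))) -> (q | ((p & r) -> q)) = False -> True = True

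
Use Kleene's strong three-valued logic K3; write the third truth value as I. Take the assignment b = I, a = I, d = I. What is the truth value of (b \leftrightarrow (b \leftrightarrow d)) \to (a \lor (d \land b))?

I

b \leftrightarrow d = I \leftrightarrow I = I
b \leftrightarrow (b \leftrightarrow d) = I \leftrightarrow I = I
d \land b = I \land I = I
a \lor (d \land b) = I \lor I = I
(b \leftrightarrow (b \leftrightarrow d)) \to (a \lor (d \land b)) = I \to I = I  [\lnot I \lor I]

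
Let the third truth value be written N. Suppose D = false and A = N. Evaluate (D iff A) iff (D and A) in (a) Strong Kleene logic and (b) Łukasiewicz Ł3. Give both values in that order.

N; N

In Strong Kleene logic: D iff A = false iff N = N
D and A = false and N = false
(D iff A) iff (D and A) = N iff false = N
In Łukasiewicz Ł3: D iff A = false iff N = N
D and A = false and N = false
(D iff A) iff (D and A) = N iff false = N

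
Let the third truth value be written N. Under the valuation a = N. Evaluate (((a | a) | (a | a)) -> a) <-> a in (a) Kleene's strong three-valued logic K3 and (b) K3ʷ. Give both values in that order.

N; N

In Kleene's strong three-valued logic K3: a | a = N | N = N
a | a = N | N = N
(a | a) | (a | a) = N | N = N
((a | a) | (a | a)) -> a = N -> N = N  [~N | N]
(((a | a) | (a | a)) -> a) <-> a = N <-> N = N
In K3ʷ: a | a = N | N = N
a | a = N | N = N
(a | a) | (a | a) = N | N = N
((a | a) | (a | a)) -> a = N -> N = N
(((a | a) | (a | a)) -> a) <-> a = N <-> N = N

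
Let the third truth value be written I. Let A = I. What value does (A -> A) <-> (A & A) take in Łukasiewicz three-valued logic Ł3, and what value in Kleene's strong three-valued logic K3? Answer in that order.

In Łukasiewicz three-valued logic Ł3: A -> A = I -> I = 1  [min(1, 1−½+½)]
A & A = I & I = I
(A -> A) <-> (A & A) = 1 <-> I = I
In Kleene's strong three-valued logic K3: A -> A = I -> I = I
A & A = I & I = I
(A -> A) <-> (A & A) = I <-> I = I

I; I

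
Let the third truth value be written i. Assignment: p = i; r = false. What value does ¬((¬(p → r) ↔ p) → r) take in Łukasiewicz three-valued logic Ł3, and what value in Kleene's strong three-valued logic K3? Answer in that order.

true; i

In Łukasiewicz three-valued logic Ł3: p → r = i → false = i
¬(p → r) = ¬i = i
¬(p → r) ↔ p = i ↔ i = true
(¬(p → r) ↔ p) → r = true → false = false
¬((¬(p → r) ↔ p) → r) = ¬false = true
In Kleene's strong three-valued logic K3: p → r = i → false = i  [¬i ∨ false]
¬(p → r) = ¬i = i
¬(p → r) ↔ p = i ↔ i = i
(¬(p → r) ↔ p) → r = i → false = i
¬((¬(p → r) ↔ p) → r) = ¬i = i
They differ because Łukasiewicz three-valued logic Ł3 and Kleene's strong three-valued logic K3 treat i differently under implication.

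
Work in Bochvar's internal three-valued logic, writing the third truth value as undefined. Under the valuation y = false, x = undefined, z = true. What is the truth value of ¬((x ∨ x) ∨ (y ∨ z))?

undefined

x ∨ x = undefined ∨ undefined = undefined
y ∨ z = false ∨ true = true
(x ∨ x) ∨ (y ∨ z) = undefined ∨ true = undefined
¬((x ∨ x) ∨ (y ∨ z)) = ¬undefined = undefined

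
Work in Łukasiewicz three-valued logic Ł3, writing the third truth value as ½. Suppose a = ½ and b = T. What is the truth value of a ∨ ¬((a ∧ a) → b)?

a ∧ a = ½ ∧ ½ = ½
(a ∧ a) → b = ½ → T = T  [min(1, 1−½+1)]
¬((a ∧ a) → b) = ¬T = F
a ∨ ¬((a ∧ a) → b) = ½ ∨ F = ½

½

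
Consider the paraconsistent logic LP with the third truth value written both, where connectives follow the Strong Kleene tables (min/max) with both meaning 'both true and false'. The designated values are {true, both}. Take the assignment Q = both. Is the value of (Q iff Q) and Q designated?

Yes

Q iff Q = both iff both = both
(Q iff Q) and Q = both and both = both
both ∈ {true, both}.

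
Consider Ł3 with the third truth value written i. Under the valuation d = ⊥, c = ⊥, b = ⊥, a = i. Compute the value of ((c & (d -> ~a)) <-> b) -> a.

~a = ~i = i
d -> ~a = ⊥ -> i = ⊤  [min(1, 1−0+½)]
c & (d -> ~a) = ⊥ & ⊤ = ⊥
(c & (d -> ~a)) <-> b = ⊥ <-> ⊥ = ⊤
((c & (d -> ~a)) <-> b) -> a = ⊤ -> i = i

i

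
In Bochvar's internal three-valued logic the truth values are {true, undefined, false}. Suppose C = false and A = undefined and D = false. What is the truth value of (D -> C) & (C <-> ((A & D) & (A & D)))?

undefined

D -> C = false -> false = true
A & D = undefined & false = undefined
A & D = undefined & false = undefined
(A & D) & (A & D) = undefined & undefined = undefined
C <-> ((A & D) & (A & D)) = false <-> undefined = undefined
(D -> C) & (C <-> ((A & D) & (A & D))) = true & undefined = undefined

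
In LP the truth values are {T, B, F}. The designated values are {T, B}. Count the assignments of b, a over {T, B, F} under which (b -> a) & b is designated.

5

Of the 9 assignments, 5 give a value in {T, B}.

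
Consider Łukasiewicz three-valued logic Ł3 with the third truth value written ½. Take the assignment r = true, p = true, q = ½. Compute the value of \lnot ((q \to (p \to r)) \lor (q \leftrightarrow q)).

p \to r = true \to true = true
q \to (p \to r) = ½ \to true = true  [min(1, 1−½+1)]
q \leftrightarrow q = ½ \leftrightarrow ½ = true
(q \to (p \to r)) \lor (q \leftrightarrow q) = true \lor true = true
\lnot ((q \to (p \to r)) \lor (q \leftrightarrow q)) = \lnot true = false

false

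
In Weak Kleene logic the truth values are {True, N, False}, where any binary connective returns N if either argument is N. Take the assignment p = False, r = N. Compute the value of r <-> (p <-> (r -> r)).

r -> r = N -> N = N  [any arg is the third value ⇒ result is the third value]
p <-> (r -> r) = False <-> N = N
r <-> (p <-> (r -> r)) = N <-> N = N

N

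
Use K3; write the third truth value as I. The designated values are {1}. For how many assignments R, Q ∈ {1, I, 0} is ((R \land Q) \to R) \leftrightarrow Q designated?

Designated under: (R=1, Q=1); (R=0, Q=1).

2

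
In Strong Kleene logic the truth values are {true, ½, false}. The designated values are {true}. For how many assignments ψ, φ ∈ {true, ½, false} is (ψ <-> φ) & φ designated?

Designated under: (ψ=true, φ=true).

1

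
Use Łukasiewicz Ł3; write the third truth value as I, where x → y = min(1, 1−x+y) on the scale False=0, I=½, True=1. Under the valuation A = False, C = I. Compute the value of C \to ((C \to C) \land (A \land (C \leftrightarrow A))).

C \to C = I \to I = True
C \leftrightarrow A = I \leftrightarrow False = I
A \land (C \leftrightarrow A) = False \land I = False
(C \to C) \land (A \land (C \leftrightarrow A)) = True \land False = False
C \to ((C \to C) \land (A \land (C \leftrightarrow A))) = I \to False = I

I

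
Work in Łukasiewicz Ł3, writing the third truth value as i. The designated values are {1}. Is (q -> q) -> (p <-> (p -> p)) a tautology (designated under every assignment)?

No

Countermodel: q=1, p=i gives i, which is not designated.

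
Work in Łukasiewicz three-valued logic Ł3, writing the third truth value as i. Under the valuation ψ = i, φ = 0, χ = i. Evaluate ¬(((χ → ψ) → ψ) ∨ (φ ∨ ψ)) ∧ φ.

χ → ψ = i → i = 1
(χ → ψ) → ψ = 1 → i = i
φ ∨ ψ = 0 ∨ i = i
((χ → ψ) → ψ) ∨ (φ ∨ ψ) = i ∨ i = i
¬(((χ → ψ) → ψ) ∨ (φ ∨ ψ)) = ¬i = i
¬(((χ → ψ) → ψ) ∨ (φ ∨ ψ)) ∧ φ = i ∧ 0 = 0

0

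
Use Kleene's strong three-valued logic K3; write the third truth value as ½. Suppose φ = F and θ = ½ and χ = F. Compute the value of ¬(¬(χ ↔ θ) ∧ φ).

T

χ ↔ θ = F ↔ ½ = ½
¬(χ ↔ θ) = ¬½ = ½
¬(χ ↔ θ) ∧ φ = ½ ∧ F = F
¬(¬(χ ↔ θ) ∧ φ) = ¬F = T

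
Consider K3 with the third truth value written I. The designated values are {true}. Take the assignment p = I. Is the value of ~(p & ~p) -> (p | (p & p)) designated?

~p = ~I = I
p & ~p = I & I = I
~(p & ~p) = ~I = I
p & p = I & I = I
p | (p & p) = I | I = I
~(p & ~p) -> (p | (p & p)) = I -> I = I
I ∉ {true}.

No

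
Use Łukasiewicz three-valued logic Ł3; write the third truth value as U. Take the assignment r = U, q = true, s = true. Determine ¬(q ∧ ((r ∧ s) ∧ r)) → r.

r ∧ s = U ∧ true = U
(r ∧ s) ∧ r = U ∧ U = U
q ∧ ((r ∧ s) ∧ r) = true ∧ U = U
¬(q ∧ ((r ∧ s) ∧ r)) = ¬U = U
¬(q ∧ ((r ∧ s) ∧ r)) → r = U → U = true

true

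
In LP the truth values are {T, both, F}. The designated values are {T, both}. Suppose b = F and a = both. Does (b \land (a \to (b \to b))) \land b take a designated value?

No

b \to b = F \to F = T
a \to (b \to b) = both \to T = T
b \land (a \to (b \to b)) = F \land T = F
(b \land (a \to (b \to b))) \land b = F \land F = F
F ∉ {T, both}.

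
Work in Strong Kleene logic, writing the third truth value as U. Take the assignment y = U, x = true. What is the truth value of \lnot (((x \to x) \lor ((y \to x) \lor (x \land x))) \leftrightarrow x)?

false

x \to x = true \to true = true
y \to x = U \to true = true  [\lnot U \lor true]
x \land x = true \land true = true
(y \to x) \lor (x \land x) = true \lor true = true
(x \to x) \lor ((y \to x) \lor (x \land x)) = true \lor true = true
((x \to x) \lor ((y \to x) \lor (x \land x))) \leftrightarrow x = true \leftrightarrow true = true
\lnot (((x \to x) \lor ((y \to x) \lor (x \land x))) \leftrightarrow x) = \lnot true = false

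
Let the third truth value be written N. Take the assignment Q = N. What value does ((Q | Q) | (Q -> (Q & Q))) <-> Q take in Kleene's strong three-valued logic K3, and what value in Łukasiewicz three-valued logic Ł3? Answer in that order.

In Kleene's strong three-valued logic K3: Q | Q = N | N = N
Q & Q = N & N = N
Q -> (Q & Q) = N -> N = N  [~N | N]
(Q | Q) | (Q -> (Q & Q)) = N | N = N
((Q | Q) | (Q -> (Q & Q))) <-> Q = N <-> N = N
In Łukasiewicz three-valued logic Ł3: Q | Q = N | N = N
Q & Q = N & N = N
Q -> (Q & Q) = N -> N = ⊤  [min(1, 1−½+½)]
(Q | Q) | (Q -> (Q & Q)) = N | ⊤ = ⊤
((Q | Q) | (Q -> (Q & Q))) <-> Q = ⊤ <-> N = N

N; N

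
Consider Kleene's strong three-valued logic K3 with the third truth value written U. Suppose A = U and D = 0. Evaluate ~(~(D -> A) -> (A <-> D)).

D -> A = 0 -> U = 1  [~0 | U]
~(D -> A) = ~1 = 0
A <-> D = U <-> 0 = U
~(D -> A) -> (A <-> D) = 0 -> U = 1
~(~(D -> A) -> (A <-> D)) = ~1 = 0

0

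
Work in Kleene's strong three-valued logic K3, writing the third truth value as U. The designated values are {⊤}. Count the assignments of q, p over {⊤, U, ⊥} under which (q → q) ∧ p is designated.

Designated under: (q=⊤, p=⊤); (q=⊥, p=⊤).

2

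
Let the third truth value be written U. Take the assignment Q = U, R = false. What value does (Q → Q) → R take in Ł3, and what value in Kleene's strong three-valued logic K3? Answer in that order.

false; U

In Ł3: Q → Q = U → U = true  [min(1, 1−½+½)]
(Q → Q) → R = true → false = false
In Kleene's strong three-valued logic K3: Q → Q = U → U = U  [¬U ∨ U]
(Q → Q) → R = U → false = U
They differ because Ł3 and Kleene's strong three-valued logic K3 treat U differently under implication.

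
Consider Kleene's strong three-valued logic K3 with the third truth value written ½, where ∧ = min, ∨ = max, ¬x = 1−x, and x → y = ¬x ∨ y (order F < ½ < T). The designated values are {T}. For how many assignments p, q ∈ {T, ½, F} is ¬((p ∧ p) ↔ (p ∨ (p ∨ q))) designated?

Designated under: (p=F, q=T).

1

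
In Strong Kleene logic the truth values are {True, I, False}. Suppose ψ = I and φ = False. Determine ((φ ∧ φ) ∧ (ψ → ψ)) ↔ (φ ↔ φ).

φ ∧ φ = False ∧ False = False
ψ → ψ = I → I = I  [¬I ∨ I]
(φ ∧ φ) ∧ (ψ → ψ) = False ∧ I = False
φ ↔ φ = False ↔ False = True
((φ ∧ φ) ∧ (ψ → ψ)) ↔ (φ ↔ φ) = False ↔ True = False

False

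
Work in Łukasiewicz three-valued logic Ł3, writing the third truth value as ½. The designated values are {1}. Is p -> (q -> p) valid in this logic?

Yes

Every assignment of p, q over {1, ½, 0} gives a value in {1}.
In particular, with p=½, q=½: p -> (q -> p) = 1.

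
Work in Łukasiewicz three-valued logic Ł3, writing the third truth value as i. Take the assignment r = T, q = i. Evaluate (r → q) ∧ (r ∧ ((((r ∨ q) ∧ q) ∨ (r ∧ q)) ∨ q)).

i

r → q = T → i = i  [min(1, 1−1+½)]
r ∨ q = T ∨ i = T
(r ∨ q) ∧ q = T ∧ i = i
r ∧ q = T ∧ i = i
((r ∨ q) ∧ q) ∨ (r ∧ q) = i ∨ i = i
(((r ∨ q) ∧ q) ∨ (r ∧ q)) ∨ q = i ∨ i = i
r ∧ ((((r ∨ q) ∧ q) ∨ (r ∧ q)) ∨ q) = T ∧ i = i
(r → q) ∧ (r ∧ ((((r ∨ q) ∧ q) ∨ (r ∧ q)) ∨ q)) = i ∧ i = i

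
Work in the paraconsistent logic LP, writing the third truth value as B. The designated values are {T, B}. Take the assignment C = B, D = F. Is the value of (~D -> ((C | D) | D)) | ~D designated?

Yes

~D = ~F = T
C | D = B | F = B
(C | D) | D = B | F = B
~D -> ((C | D) | D) = T -> B = B  [~T | B]
~D = ~F = T
(~D -> ((C | D) | D)) | ~D = B | T = T
T ∈ {T, B}.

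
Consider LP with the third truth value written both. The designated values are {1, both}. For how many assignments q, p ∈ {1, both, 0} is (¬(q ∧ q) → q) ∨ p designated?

Of the 9 assignments, 8 give a value in {1, both}.

8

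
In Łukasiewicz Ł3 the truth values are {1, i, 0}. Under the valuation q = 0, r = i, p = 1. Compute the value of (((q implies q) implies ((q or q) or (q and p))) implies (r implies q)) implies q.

0

q implies q = 0 implies 0 = 1
q or q = 0 or 0 = 0
q and p = 0 and 1 = 0
(q or q) or (q and p) = 0 or 0 = 0
(q implies q) implies ((q or q) or (q and p)) = 1 implies 0 = 0
r implies q = i implies 0 = i  [min(1, 1−½+0)]
((q implies q) implies ((q or q) or (q and p))) implies (r implies q) = 0 implies i = 1
(((q implies q) implies ((q or q) or (q and p))) implies (r implies q)) implies q = 1 implies 0 = 0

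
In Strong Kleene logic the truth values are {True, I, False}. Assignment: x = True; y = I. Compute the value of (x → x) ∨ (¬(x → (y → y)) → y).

True

x → x = True → True = True
y → y = I → I = I
x → (y → y) = True → I = I
¬(x → (y → y)) = ¬I = I
¬(x → (y → y)) → y = I → I = I
(x → x) ∨ (¬(x → (y → y)) → y) = True ∨ I = True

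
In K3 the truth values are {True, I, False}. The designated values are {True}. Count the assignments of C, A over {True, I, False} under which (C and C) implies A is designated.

Of the 9 assignments, 5 give a value in {True}.

5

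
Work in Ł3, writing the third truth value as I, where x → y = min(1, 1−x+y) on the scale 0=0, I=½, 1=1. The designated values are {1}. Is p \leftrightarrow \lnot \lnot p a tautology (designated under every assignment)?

Yes

Every assignment of p over {1, I, 0} gives a value in {1}.
In particular, with p=I: p \leftrightarrow \lnot \lnot p = 1.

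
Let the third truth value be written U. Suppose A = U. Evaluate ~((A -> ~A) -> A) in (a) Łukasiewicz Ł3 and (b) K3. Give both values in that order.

U; U

In Łukasiewicz Ł3: ~A = ~U = U
A -> ~A = U -> U = ⊤  [min(1, 1−½+½)]
(A -> ~A) -> A = ⊤ -> U = U
~((A -> ~A) -> A) = ~U = U
In K3: ~A = ~U = U
A -> ~A = U -> U = U  [~U | U]
(A -> ~A) -> A = U -> U = U
~((A -> ~A) -> A) = ~U = U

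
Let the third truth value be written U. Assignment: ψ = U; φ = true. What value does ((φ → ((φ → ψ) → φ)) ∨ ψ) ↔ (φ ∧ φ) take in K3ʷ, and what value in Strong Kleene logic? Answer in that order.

U; true

In K3ʷ: φ → ψ = true → U = U  [any arg is the third value ⇒ result is the third value]
(φ → ψ) → φ = U → true = U
φ → ((φ → ψ) → φ) = true → U = U
(φ → ((φ → ψ) → φ)) ∨ ψ = U ∨ U = U
φ ∧ φ = true ∧ true = true
((φ → ((φ → ψ) → φ)) ∨ ψ) ↔ (φ ∧ φ) = U ↔ true = U
In Strong Kleene logic: φ → ψ = true → U = U
(φ → ψ) → φ = U → true = true
φ → ((φ → ψ) → φ) = true → true = true
(φ → ((φ → ψ) → φ)) ∨ ψ = true ∨ U = true
φ ∧ φ = true ∧ true = true
((φ → ((φ → ψ) → φ)) ∨ ψ) ↔ (φ ∧ φ) = true ↔ true = true
They differ because K3ʷ and Strong Kleene logic treat U differently under the binary connectives.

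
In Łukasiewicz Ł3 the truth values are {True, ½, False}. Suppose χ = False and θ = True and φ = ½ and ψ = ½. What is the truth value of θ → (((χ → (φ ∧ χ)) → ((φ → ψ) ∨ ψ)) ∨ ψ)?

True

φ ∧ χ = ½ ∧ False = False
χ → (φ ∧ χ) = False → False = True
φ → ψ = ½ → ½ = True  [min(1, 1−½+½)]
(φ → ψ) ∨ ψ = True ∨ ½ = True
(χ → (φ ∧ χ)) → ((φ → ψ) ∨ ψ) = True → True = True
((χ → (φ ∧ χ)) → ((φ → ψ) ∨ ψ)) ∨ ψ = True ∨ ½ = True
θ → (((χ → (φ ∧ χ)) → ((φ → ψ) ∨ ψ)) ∨ ψ) = True → True = True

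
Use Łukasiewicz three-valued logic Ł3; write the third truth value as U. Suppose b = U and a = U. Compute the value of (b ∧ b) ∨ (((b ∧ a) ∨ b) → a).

b ∧ b = U ∧ U = U
b ∧ a = U ∧ U = U
(b ∧ a) ∨ b = U ∨ U = U
((b ∧ a) ∨ b) → a = U → U = ⊤  [min(1, 1−½+½)]
(b ∧ b) ∨ (((b ∧ a) ∨ b) → a) = U ∨ ⊤ = ⊤

⊤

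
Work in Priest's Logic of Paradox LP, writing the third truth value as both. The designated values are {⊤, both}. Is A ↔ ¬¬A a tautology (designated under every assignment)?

Yes

Every assignment of A over {⊤, both, ⊥} gives a value in {⊤, both}.
In particular, with A=both: A ↔ ¬¬A = both.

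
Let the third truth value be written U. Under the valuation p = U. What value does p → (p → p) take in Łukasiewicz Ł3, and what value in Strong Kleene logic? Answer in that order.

In Łukasiewicz Ł3: p → p = U → U = true  [min(1, 1−½+½)]
p → (p → p) = U → true = true
In Strong Kleene logic: p → p = U → U = U  [¬U ∨ U]
p → (p → p) = U → U = U
They differ because Łukasiewicz Ł3 and Strong Kleene logic treat U differently under implication.

true; U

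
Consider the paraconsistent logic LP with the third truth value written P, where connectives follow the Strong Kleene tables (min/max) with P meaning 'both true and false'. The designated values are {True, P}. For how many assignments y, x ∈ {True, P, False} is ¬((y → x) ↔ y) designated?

8

Of the 9 assignments, 8 give a value in {True, P}.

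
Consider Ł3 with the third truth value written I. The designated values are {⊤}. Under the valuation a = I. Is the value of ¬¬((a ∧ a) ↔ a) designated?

a ∧ a = I ∧ I = I
(a ∧ a) ↔ a = I ↔ I = ⊤
¬((a ∧ a) ↔ a) = ¬⊤ = ⊥
¬¬((a ∧ a) ↔ a) = ¬⊥ = ⊤
⊤ ∈ {⊤}.

Yes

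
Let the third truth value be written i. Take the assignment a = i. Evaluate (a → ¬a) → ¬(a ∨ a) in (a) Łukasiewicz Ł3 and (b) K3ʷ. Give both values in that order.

In Łukasiewicz Ł3: ¬a = ¬i = i
a → ¬a = i → i = 1  [min(1, 1−½+½)]
a ∨ a = i ∨ i = i
¬(a ∨ a) = ¬i = i
(a → ¬a) → ¬(a ∨ a) = 1 → i = i
In K3ʷ: ¬a = ¬i = i
a → ¬a = i → i = i  [any arg is the third value ⇒ result is the third value]
a ∨ a = i ∨ i = i
¬(a ∨ a) = ¬i = i
(a → ¬a) → ¬(a ∨ a) = i → i = i

i; i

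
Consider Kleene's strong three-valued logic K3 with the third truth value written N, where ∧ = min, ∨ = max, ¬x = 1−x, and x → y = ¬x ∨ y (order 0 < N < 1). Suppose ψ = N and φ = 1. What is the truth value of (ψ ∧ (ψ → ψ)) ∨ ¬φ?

N

ψ → ψ = N → N = N  [¬N ∨ N]
ψ ∧ (ψ → ψ) = N ∧ N = N
¬φ = ¬1 = 0
(ψ ∧ (ψ → ψ)) ∨ ¬φ = N ∨ 0 = N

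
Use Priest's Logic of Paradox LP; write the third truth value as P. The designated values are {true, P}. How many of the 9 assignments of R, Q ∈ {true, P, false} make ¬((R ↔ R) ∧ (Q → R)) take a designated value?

Of the 9 assignments, 5 give a value in {true, P}.

5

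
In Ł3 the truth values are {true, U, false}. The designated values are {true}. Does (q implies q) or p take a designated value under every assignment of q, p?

Every assignment of q, p over {true, U, false} gives a value in {true}.
In particular, with q=U, p=U: (q implies q) or p = true.

Yes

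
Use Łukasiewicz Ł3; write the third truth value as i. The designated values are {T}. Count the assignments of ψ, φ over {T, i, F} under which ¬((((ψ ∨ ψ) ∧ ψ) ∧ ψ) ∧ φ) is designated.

Of the 9 assignments, 5 give a value in {T}.

5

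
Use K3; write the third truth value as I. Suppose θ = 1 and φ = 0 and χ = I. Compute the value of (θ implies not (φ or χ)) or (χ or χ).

I

φ or χ = 0 or I = I
not (φ or χ) = not I = I
θ implies not (φ or χ) = 1 implies I = I  [not 1 or I]
χ or χ = I or I = I
(θ implies not (φ or χ)) or (χ or χ) = I or I = I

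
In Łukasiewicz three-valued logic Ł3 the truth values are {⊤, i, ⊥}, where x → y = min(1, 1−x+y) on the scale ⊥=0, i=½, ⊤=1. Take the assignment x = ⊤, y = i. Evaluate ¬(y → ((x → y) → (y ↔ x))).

⊥

x → y = ⊤ → i = i  [min(1, 1−1+½)]
y ↔ x = i ↔ ⊤ = i
(x → y) → (y ↔ x) = i → i = ⊤
y → ((x → y) → (y ↔ x)) = i → ⊤ = ⊤
¬(y → ((x → y) → (y ↔ x))) = ¬⊤ = ⊥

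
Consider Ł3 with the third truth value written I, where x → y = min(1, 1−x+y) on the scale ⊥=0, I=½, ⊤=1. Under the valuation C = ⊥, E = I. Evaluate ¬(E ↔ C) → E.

⊤

E ↔ C = I ↔ ⊥ = I  [1 − |½−0|]
¬(E ↔ C) = ¬I = I
¬(E ↔ C) → E = I → I = ⊤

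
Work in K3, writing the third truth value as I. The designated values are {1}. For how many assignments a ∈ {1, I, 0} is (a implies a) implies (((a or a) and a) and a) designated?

1

a=1: 1 ✓
a=I: I ·
a=0: 0 ·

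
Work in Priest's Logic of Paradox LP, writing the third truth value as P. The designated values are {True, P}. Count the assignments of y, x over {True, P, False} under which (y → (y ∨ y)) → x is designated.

7

Of the 9 assignments, 7 give a value in {True, P}.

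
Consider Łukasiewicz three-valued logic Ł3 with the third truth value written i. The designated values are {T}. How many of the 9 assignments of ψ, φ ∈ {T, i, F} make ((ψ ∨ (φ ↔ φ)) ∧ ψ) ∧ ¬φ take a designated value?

1

Designated under: (ψ=T, φ=F).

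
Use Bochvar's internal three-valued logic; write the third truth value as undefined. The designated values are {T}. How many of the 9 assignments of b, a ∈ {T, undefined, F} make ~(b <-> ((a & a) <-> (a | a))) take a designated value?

2

Designated under: (b=F, a=T); (b=F, a=F).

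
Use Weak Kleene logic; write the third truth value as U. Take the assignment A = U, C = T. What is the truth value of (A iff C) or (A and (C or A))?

A iff C = U iff T = U
C or A = T or U = U
A and (C or A) = U and U = U
(A iff C) or (A and (C or A)) = U or U = U

U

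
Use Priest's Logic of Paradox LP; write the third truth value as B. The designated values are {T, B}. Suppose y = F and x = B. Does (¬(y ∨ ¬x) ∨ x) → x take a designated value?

¬x = ¬B = B
y ∨ ¬x = F ∨ B = B
¬(y ∨ ¬x) = ¬B = B
¬(y ∨ ¬x) ∨ x = B ∨ B = B
(¬(y ∨ ¬x) ∨ x) → x = B → B = B  [¬B ∨ B]
B ∈ {T, B}.

Yes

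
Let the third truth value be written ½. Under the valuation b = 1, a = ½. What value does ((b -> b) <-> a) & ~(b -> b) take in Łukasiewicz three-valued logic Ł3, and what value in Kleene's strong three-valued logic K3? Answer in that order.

0; 0

In Łukasiewicz three-valued logic Ł3: b -> b = 1 -> 1 = 1
(b -> b) <-> a = 1 <-> ½ = ½  [1 − |1−½|]
b -> b = 1 -> 1 = 1
~(b -> b) = ~1 = 0
((b -> b) <-> a) & ~(b -> b) = ½ & 0 = 0
In Kleene's strong three-valued logic K3: b -> b = 1 -> 1 = 1
(b -> b) <-> a = 1 <-> ½ = ½
b -> b = 1 -> 1 = 1
~(b -> b) = ~1 = 0
((b -> b) <-> a) & ~(b -> b) = ½ & 0 = 0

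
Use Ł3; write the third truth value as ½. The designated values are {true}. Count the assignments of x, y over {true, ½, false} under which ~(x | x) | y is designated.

Of the 9 assignments, 5 give a value in {true}.

5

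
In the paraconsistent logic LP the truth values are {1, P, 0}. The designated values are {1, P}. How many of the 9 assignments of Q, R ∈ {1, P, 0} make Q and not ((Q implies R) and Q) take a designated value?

Of the 9 assignments, 5 give a value in {1, P}.

5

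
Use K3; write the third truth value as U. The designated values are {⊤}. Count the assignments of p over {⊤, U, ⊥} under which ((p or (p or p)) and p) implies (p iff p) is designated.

2

p=⊤: ⊤ ✓
p=U: U ·
p=⊥: ⊤ ✓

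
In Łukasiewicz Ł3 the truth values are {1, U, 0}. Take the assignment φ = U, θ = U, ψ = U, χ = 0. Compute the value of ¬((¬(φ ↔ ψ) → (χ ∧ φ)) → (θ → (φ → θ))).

0

φ ↔ ψ = U ↔ U = 1
¬(φ ↔ ψ) = ¬1 = 0
χ ∧ φ = 0 ∧ U = 0
¬(φ ↔ ψ) → (χ ∧ φ) = 0 → 0 = 1
φ → θ = U → U = 1
θ → (φ → θ) = U → 1 = 1
(¬(φ ↔ ψ) → (χ ∧ φ)) → (θ → (φ → θ)) = 1 → 1 = 1
¬((¬(φ ↔ ψ) → (χ ∧ φ)) → (θ → (φ → θ))) = ¬1 = 0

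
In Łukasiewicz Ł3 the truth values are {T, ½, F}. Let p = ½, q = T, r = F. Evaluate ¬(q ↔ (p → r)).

½

p → r = ½ → F = ½
q ↔ (p → r) = T ↔ ½ = ½
¬(q ↔ (p → r)) = ¬½ = ½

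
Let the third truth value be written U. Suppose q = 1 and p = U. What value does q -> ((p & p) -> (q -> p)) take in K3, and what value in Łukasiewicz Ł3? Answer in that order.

U; 1

In K3: p & p = U & U = U
q -> p = 1 -> U = U  [~1 | U]
(p & p) -> (q -> p) = U -> U = U
q -> ((p & p) -> (q -> p)) = 1 -> U = U
In Łukasiewicz Ł3: p & p = U & U = U
q -> p = 1 -> U = U
(p & p) -> (q -> p) = U -> U = 1
q -> ((p & p) -> (q -> p)) = 1 -> 1 = 1
They differ because K3 and Łukasiewicz Ł3 treat U differently under implication.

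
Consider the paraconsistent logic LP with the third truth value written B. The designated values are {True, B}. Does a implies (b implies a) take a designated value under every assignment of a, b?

Every assignment of a, b over {True, B, False} gives a value in {True, B}.
In particular, with a=B, b=B: a implies (b implies a) = B.

Yes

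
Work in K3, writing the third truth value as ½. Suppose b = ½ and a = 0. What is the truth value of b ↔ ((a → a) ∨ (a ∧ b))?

a → a = 0 → 0 = 1
a ∧ b = 0 ∧ ½ = 0
(a → a) ∨ (a ∧ b) = 1 ∨ 0 = 1
b ↔ ((a → a) ∨ (a ∧ b)) = ½ ↔ 1 = ½

½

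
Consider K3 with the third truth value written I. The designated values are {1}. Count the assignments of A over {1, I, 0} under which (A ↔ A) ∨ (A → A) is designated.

A=1: 1 ✓
A=I: I ·
A=0: 1 ✓

2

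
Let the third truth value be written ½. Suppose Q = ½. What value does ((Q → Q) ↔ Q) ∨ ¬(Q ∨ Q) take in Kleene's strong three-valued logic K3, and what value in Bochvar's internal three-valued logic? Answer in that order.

In Kleene's strong three-valued logic K3: Q → Q = ½ → ½ = ½
(Q → Q) ↔ Q = ½ ↔ ½ = ½
Q ∨ Q = ½ ∨ ½ = ½
¬(Q ∨ Q) = ¬½ = ½
((Q → Q) ↔ Q) ∨ ¬(Q ∨ Q) = ½ ∨ ½ = ½
In Bochvar's internal three-valued logic: Q → Q = ½ → ½ = ½  [any arg is the third value ⇒ result is the third value]
(Q → Q) ↔ Q = ½ ↔ ½ = ½
Q ∨ Q = ½ ∨ ½ = ½
¬(Q ∨ Q) = ¬½ = ½
((Q → Q) ↔ Q) ∨ ¬(Q ∨ Q) = ½ ∨ ½ = ½

½; ½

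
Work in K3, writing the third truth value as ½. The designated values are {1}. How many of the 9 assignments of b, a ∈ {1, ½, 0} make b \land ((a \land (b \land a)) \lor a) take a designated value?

Designated under: (b=1, a=1).

1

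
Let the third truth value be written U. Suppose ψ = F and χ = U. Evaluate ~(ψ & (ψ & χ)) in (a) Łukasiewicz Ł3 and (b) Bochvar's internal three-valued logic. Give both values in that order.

In Łukasiewicz Ł3: ψ & χ = F & U = F
ψ & (ψ & χ) = F & F = F
~(ψ & (ψ & χ)) = ~F = T
In Bochvar's internal three-valued logic: ψ & χ = F & U = U
ψ & (ψ & χ) = F & U = U
~(ψ & (ψ & χ)) = ~U = U
They differ because Łukasiewicz Ł3 and Bochvar's internal three-valued logic treat U differently under the binary connectives.

T; U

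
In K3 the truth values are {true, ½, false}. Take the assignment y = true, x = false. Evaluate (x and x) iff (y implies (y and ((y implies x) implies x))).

x and x = false and false = false
y implies x = true implies false = false
(y implies x) implies x = false implies false = true
y and ((y implies x) implies x) = true and true = true
y implies (y and ((y implies x) implies x)) = true implies true = true
(x and x) iff (y implies (y and ((y implies x) implies x))) = false iff true = false

false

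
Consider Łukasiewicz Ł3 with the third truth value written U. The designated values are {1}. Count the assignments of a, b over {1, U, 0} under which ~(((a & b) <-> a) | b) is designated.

1

Designated under: (a=1, b=0).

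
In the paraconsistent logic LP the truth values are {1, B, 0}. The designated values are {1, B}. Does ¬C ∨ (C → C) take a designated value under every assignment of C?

Yes

Every assignment of C over {1, B, 0} gives a value in {1, B}.
In particular, with C=B: ¬C ∨ (C → C) = B.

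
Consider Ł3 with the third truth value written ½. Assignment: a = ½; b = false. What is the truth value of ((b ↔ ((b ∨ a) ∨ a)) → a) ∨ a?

b ∨ a = false ∨ ½ = ½
(b ∨ a) ∨ a = ½ ∨ ½ = ½
b ↔ ((b ∨ a) ∨ a) = false ↔ ½ = ½  [1 − |0−½|]
(b ↔ ((b ∨ a) ∨ a)) → a = ½ → ½ = true
((b ↔ ((b ∨ a) ∨ a)) → a) ∨ a = true ∨ ½ = true

true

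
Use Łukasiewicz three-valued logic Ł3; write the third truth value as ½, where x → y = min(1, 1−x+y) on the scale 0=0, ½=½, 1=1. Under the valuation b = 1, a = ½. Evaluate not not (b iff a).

b iff a = 1 iff ½ = ½
not (b iff a) = not ½ = ½
not not (b iff a) = not ½ = ½

½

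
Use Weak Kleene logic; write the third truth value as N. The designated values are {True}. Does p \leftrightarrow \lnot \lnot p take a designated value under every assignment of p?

Countermodel: p=N gives N, which is not designated.

No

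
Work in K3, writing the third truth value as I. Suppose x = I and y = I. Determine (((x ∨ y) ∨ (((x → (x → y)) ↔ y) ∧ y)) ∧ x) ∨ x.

x ∨ y = I ∨ I = I
x → y = I → I = I  [¬I ∨ I]
x → (x → y) = I → I = I
(x → (x → y)) ↔ y = I ↔ I = I
((x → (x → y)) ↔ y) ∧ y = I ∧ I = I
(x ∨ y) ∨ (((x → (x → y)) ↔ y) ∧ y) = I ∨ I = I
((x ∨ y) ∨ (((x → (x → y)) ↔ y) ∧ y)) ∧ x = I ∧ I = I
(((x ∨ y) ∨ (((x → (x → y)) ↔ y) ∧ y)) ∧ x) ∨ x = I ∨ I = I

I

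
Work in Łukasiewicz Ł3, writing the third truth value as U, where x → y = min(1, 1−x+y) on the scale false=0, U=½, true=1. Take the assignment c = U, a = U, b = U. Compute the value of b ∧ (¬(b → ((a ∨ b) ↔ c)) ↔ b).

U

a ∨ b = U ∨ U = U
(a ∨ b) ↔ c = U ↔ U = true  [1 − |½−½|]
b → ((a ∨ b) ↔ c) = U → true = true
¬(b → ((a ∨ b) ↔ c)) = ¬true = false
¬(b → ((a ∨ b) ↔ c)) ↔ b = false ↔ U = U
b ∧ (¬(b → ((a ∨ b) ↔ c)) ↔ b) = U ∧ U = U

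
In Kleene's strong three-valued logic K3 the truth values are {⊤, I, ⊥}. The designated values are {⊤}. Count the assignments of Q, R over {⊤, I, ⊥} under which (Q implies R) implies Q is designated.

3

Designated under: (Q=⊤, R=⊤); (Q=⊤, R=I); (Q=⊤, R=⊥).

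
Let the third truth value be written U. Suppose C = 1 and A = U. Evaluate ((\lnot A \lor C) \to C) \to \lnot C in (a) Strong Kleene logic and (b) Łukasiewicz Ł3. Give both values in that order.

In Strong Kleene logic: \lnot A = \lnot U = U
\lnot A \lor C = U \lor 1 = 1
(\lnot A \lor C) \to C = 1 \to 1 = 1
\lnot C = \lnot 1 = 0
((\lnot A \lor C) \to C) \to \lnot C = 1 \to 0 = 0
In Łukasiewicz Ł3: \lnot A = \lnot U = U
\lnot A \lor C = U \lor 1 = 1
(\lnot A \lor C) \to C = 1 \to 1 = 1
\lnot C = \lnot 1 = 0
((\lnot A \lor C) \to C) \to \lnot C = 1 \to 0 = 0

0; 0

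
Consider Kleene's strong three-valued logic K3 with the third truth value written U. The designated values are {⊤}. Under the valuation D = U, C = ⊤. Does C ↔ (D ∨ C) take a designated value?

Yes

D ∨ C = U ∨ ⊤ = ⊤
C ↔ (D ∨ C) = ⊤ ↔ ⊤ = ⊤
⊤ ∈ {⊤}.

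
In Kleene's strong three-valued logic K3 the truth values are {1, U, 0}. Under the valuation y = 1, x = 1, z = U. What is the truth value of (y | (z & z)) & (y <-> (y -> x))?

z & z = U & U = U
y | (z & z) = 1 | U = 1
y -> x = 1 -> 1 = 1
y <-> (y -> x) = 1 <-> 1 = 1
(y | (z & z)) & (y <-> (y -> x)) = 1 & 1 = 1

1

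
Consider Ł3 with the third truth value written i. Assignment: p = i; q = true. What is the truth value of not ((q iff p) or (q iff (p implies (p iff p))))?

q iff p = true iff i = i
p iff p = i iff i = true
p implies (p iff p) = i implies true = true
q iff (p implies (p iff p)) = true iff true = true
(q iff p) or (q iff (p implies (p iff p))) = i or true = true
not ((q iff p) or (q iff (p implies (p iff p)))) = not true = false

false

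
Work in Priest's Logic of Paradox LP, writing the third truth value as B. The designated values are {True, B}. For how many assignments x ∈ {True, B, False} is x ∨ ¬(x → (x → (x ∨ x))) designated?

x=True: True ✓
x=B: B ✓
x=False: False ·

2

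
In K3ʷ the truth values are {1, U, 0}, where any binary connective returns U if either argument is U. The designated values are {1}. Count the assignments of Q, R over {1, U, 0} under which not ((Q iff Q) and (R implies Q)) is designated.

Designated under: (Q=0, R=1).

1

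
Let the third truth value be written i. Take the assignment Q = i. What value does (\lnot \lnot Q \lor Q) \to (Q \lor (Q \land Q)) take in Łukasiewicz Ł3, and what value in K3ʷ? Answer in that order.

T; i

In Łukasiewicz Ł3: \lnot Q = \lnot i = i
\lnot \lnot Q = \lnot i = i
\lnot \lnot Q \lor Q = i \lor i = i
Q \land Q = i \land i = i
Q \lor (Q \land Q) = i \lor i = i
(\lnot \lnot Q \lor Q) \to (Q \lor (Q \land Q)) = i \to i = T  [min(1, 1−½+½)]
In K3ʷ: \lnot Q = \lnot i = i
\lnot \lnot Q = \lnot i = i
\lnot \lnot Q \lor Q = i \lor i = i
Q \land Q = i \land i = i
Q \lor (Q \land Q) = i \lor i = i
(\lnot \lnot Q \lor Q) \to (Q \lor (Q \land Q)) = i \to i = i
They differ because Łukasiewicz Ł3 and K3ʷ treat i differently under the binary connectives.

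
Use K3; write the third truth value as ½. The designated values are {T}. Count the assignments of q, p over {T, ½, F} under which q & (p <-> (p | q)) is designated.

1

Designated under: (q=T, p=T).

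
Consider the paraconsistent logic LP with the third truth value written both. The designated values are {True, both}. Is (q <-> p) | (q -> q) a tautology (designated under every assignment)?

Yes

Every assignment of q, p over {True, both, False} gives a value in {True, both}.
In particular, with q=both, p=both: (q <-> p) | (q -> q) = both.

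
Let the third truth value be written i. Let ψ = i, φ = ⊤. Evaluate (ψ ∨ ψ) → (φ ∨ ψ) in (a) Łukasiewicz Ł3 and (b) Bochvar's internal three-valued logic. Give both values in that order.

In Łukasiewicz Ł3: ψ ∨ ψ = i ∨ i = i
φ ∨ ψ = ⊤ ∨ i = ⊤
(ψ ∨ ψ) → (φ ∨ ψ) = i → ⊤ = ⊤
In Bochvar's internal three-valued logic: ψ ∨ ψ = i ∨ i = i
φ ∨ ψ = ⊤ ∨ i = i
(ψ ∨ ψ) → (φ ∨ ψ) = i → i = i
They differ because Łukasiewicz Ł3 and Bochvar's internal three-valued logic treat i differently under the binary connectives.

⊤; i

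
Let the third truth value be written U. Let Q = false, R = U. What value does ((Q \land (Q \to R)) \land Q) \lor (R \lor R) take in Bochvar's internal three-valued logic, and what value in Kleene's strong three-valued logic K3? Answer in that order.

In Bochvar's internal three-valued logic: Q \to R = false \to U = U
Q \land (Q \to R) = false \land U = U
(Q \land (Q \to R)) \land Q = U \land false = U
R \lor R = U \lor U = U
((Q \land (Q \to R)) \land Q) \lor (R \lor R) = U \lor U = U
In Kleene's strong three-valued logic K3: Q \to R = false \to U = true
Q \land (Q \to R) = false \land true = false
(Q \land (Q \to R)) \land Q = false \land false = false
R \lor R = U \lor U = U
((Q \land (Q \to R)) \land Q) \lor (R \lor R) = false \lor U = U

U; U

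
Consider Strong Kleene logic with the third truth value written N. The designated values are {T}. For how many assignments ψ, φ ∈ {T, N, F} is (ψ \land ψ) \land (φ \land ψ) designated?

1

Designated under: (ψ=T, φ=T).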